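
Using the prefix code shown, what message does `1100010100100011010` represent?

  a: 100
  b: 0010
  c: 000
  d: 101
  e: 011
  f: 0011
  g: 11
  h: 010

Read left to right; each codeword is recognised as soon as it completes (prefix code):
  11→g | 000→c | 101→d | 0010→b | 0011→f | 010→h
Decoded message: gcdbfh

gcdbfh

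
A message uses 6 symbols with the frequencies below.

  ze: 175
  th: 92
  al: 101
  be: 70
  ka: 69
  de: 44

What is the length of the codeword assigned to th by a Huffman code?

Repeatedly merge the two smallest:
merge de(44) and ka(69): 113
merge be(70) and th(92): 162
merge al(101) and 113: 214
merge 162 and ze(175): 337
merge 214 and 337: 551
th sits 3 levels below the root, so its codeword is 3 bits.

3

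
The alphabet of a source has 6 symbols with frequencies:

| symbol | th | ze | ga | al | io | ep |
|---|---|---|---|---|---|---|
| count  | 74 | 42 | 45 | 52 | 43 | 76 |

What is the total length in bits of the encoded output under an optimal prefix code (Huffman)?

Merge the two smallest weights repeatedly:
combine ze(42), io(43) → 85
combine ga(45), al(52) → 97
combine th(74), ep(76) → 150
combine 85, 97 → 182
combine 150, 182 → 332
The encoded length is the sum of every internal node's weight: 85 + 97 + 150 + 182 + 332 = 846 bits.

846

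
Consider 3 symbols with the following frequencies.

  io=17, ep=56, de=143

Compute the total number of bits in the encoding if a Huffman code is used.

289

Build the Huffman tree bottom-up:
merge io(17) and ep(56): 73
merge 73 and de(143): 216
The encoded length is the sum of every internal node's weight: 73 + 216 = 289 bits.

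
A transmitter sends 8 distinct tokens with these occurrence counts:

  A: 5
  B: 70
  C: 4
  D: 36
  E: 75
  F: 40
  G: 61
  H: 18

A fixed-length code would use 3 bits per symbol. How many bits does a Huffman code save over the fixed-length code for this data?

109

Fixed-length: 3 bits × 309 symbols = 927 bits.
Huffman merges:
C(4) + A(5) → 9
9 + H(18) → 27
27 + D(36) → 63
F(40) + G(61) → 101
63 + B(70) → 133
E(75) + 101 → 176
133 + 176 → 309
Huffman total = 9 + 27 + 63 + 101 + 133 + 176 + 309 = 818 bits.
Saving = 927 − 818 = 109 bits.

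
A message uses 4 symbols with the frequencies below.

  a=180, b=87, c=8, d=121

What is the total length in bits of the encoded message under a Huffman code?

707

Greedily combine the two least-frequent nodes:
combine c(8), b(87) → 95
combine 95, d(121) → 216
combine a(180), 216 → 396
Each symbol's bit-cost is frequency × depth; summing gives 707 bits (equivalently 95 + 216 + 396).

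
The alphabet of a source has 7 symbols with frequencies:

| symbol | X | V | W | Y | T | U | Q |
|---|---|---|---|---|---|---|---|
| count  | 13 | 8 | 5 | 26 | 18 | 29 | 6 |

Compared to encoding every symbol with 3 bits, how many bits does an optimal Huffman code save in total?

44

Fixed-length: 3 bits × 105 symbols = 315 bits.
Huffman merges:
W(5) + Q(6) → 11
V(8) + 11 → 19
X(13) + T(18) → 31
19 + Y(26) → 45
U(29) + 31 → 60
45 + 60 → 105
Huffman total = 11 + 19 + 31 + 45 + 60 + 105 = 271 bits.
Saving = 315 − 271 = 44 bits.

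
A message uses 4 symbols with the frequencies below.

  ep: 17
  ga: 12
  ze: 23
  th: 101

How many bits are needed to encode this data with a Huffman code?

Merge the two smallest weights repeatedly:
ga(12) + ep(17) → 29
ze(23) + 29 → 52
52 + th(101) → 153
The encoded length is the sum of every internal node's weight: 29 + 52 + 153 = 234 bits.

234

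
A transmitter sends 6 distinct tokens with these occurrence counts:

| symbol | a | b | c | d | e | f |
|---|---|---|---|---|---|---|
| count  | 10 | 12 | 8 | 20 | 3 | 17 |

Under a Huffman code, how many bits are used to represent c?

Huffman merges, smallest pair first:
combine e(3), c(8) → 11
combine a(10), 11 → 21
combine b(12), f(17) → 29
combine d(20), 21 → 41
combine 29, 41 → 70
The subtree containing c is merged 4 times, so code length = 4.

4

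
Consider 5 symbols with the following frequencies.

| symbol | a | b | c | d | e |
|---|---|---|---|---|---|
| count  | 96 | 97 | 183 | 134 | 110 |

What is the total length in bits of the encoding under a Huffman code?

Build the Huffman tree bottom-up:
combine a(96), b(97) → 193
combine e(110), d(134) → 244
combine c(183), 193 → 376
combine 244, 376 → 620
Each symbol's bit-cost is frequency × depth; summing gives 1433 bits (equivalently 193 + 244 + 376 + 620).

1433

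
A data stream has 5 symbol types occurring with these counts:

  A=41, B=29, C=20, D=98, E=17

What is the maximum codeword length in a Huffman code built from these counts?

4

Merge the two lowest-weight nodes at each step:
combine E(17), C(20) → 37
combine B(29), 37 → 66
combine A(41), 66 → 107
combine D(98), 107 → 205
The rarest symbols sit at the bottom; the longest codeword is 4 bits.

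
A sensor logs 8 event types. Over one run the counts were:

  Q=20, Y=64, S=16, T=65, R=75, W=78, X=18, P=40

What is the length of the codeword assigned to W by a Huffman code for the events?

Repeatedly merge the two smallest:
S(16) + X(18) → 34
Q(20) + 34 → 54
P(40) + 54 → 94
Y(64) + T(65) → 129
R(75) + W(78) → 153
94 + 129 → 223
153 + 223 → 376
W's leaf is at depth 2, giving a 2-bit codeword.

2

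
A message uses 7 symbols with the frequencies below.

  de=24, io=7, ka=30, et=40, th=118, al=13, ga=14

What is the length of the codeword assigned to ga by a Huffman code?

4

Huffman merges, smallest pair first:
combine io(7), al(13) → 20
combine ga(14), 20 → 34
combine de(24), ka(30) → 54
combine 34, et(40) → 74
combine 54, 74 → 128
combine th(118), 128 → 246
ga's leaf is at depth 4, giving a 4-bit codeword.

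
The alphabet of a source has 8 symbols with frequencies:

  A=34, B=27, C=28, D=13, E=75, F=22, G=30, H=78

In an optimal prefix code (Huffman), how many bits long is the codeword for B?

4

Huffman merges, smallest pair first:
D(13) + F(22) → 35
B(27) + C(28) → 55
G(30) + A(34) → 64
35 + 55 → 90
64 + E(75) → 139
H(78) + 90 → 168
139 + 168 → 307
B's leaf is at depth 4, giving a 4-bit codeword.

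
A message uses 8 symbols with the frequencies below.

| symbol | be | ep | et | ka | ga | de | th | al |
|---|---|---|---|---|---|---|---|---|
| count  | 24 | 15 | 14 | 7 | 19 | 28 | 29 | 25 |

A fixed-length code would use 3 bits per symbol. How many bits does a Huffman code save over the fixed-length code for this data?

Fixed-length: 3 bits × 161 symbols = 483 bits.
Huffman merges:
combine ka(7), et(14) → 21
combine ep(15), ga(19) → 34
combine 21, be(24) → 45
combine al(25), de(28) → 53
combine th(29), 34 → 63
combine 45, 53 → 98
combine 63, 98 → 161
Huffman total = 21 + 34 + 45 + 53 + 63 + 98 + 161 = 475 bits.
Saving = 483 − 475 = 8 bits.

8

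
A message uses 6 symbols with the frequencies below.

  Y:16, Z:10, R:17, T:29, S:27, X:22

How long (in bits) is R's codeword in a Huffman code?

3

Build the tree from the bottom:
merge Z(10) and Y(16): 26
merge R(17) and X(22): 39
merge 26 and S(27): 53
merge T(29) and 39: 68
merge 53 and 68: 121
R sits 3 levels below the root, so its codeword is 3 bits.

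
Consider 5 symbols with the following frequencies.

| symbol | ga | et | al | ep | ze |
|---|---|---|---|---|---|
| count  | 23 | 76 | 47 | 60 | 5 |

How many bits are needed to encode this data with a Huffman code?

449

Build the Huffman tree bottom-up:
merge ze(5) and ga(23): 28
merge 28 and al(47): 75
merge ep(60) and 75: 135
merge et(76) and 135: 211
The encoded length is the sum of every internal node's weight: 28 + 75 + 135 + 211 = 449 bits.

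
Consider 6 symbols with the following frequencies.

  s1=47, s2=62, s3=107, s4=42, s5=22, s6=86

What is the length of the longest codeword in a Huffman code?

3

Merge the two lowest-weight nodes at each step:
merge s5(22) and s4(42): 64
merge s1(47) and s2(62): 109
merge 64 and s6(86): 150
merge s3(107) and 109: 216
merge 150 and 216: 366
The rarest symbols sit at the bottom; the longest codeword is 3 bits.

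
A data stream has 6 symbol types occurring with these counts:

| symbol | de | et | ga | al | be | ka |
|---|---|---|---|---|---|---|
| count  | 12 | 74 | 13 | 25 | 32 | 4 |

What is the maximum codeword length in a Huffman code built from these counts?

Merge the two lowest-weight nodes at each step:
ka(4) + de(12) → 16
ga(13) + 16 → 29
al(25) + 29 → 54
be(32) + 54 → 86
et(74) + 86 → 160
Maximum depth reached is 5.

5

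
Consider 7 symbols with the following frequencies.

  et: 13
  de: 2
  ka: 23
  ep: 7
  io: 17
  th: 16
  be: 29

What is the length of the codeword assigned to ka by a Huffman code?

2

Build the tree from the bottom:
combine de(2), ep(7) → 9
combine 9, et(13) → 22
combine th(16), io(17) → 33
combine 22, ka(23) → 45
combine be(29), 33 → 62
combine 45, 62 → 107
ka's leaf is at depth 2, giving a 2-bit codeword.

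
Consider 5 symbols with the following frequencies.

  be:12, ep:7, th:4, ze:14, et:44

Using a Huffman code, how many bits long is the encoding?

152

Greedily combine the two least-frequent nodes:
merge th(4) and ep(7): 11
merge 11 and be(12): 23
merge ze(14) and 23: 37
merge 37 and et(44): 81
The encoded length is the sum of every internal node's weight: 11 + 23 + 37 + 81 = 152 bits.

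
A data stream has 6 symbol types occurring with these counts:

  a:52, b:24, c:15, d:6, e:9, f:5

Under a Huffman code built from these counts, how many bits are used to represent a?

1

Build the tree from the bottom:
f(5) + d(6) → 11
e(9) + 11 → 20
c(15) + 20 → 35
b(24) + 35 → 59
a(52) + 59 → 111
a sits one level below the root: a 1-bit codeword.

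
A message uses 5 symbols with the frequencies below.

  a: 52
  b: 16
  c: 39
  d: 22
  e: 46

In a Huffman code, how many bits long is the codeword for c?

2

Huffman merges, smallest pair first:
b(16) + d(22) → 38
38 + c(39) → 77
e(46) + a(52) → 98
77 + 98 → 175
c sits 2 levels below the root, so its codeword is 2 bits.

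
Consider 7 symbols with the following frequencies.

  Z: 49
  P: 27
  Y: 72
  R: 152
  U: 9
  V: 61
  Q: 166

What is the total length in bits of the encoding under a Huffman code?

1326

Merge the two smallest weights repeatedly:
U(9) + P(27) → 36
36 + Z(49) → 85
V(61) + Y(72) → 133
85 + 133 → 218
R(152) + Q(166) → 318
218 + 318 → 536
The encoded length is the sum of every internal node's weight: 36 + 85 + 133 + 218 + 318 + 536 = 1326 bits.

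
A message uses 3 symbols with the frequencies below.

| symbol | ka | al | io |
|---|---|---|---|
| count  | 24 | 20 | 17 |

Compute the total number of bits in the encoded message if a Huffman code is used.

98

Greedily combine the two least-frequent nodes:
combine io(17), al(20) → 37
combine ka(24), 37 → 61
Total encoded bits = sum of merged weights = 37 + 61 = 98.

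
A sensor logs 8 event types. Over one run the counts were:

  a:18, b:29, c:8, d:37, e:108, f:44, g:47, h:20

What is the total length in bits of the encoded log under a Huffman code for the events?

Merge the two smallest weights repeatedly:
merge c(8) and a(18): 26
merge h(20) and 26: 46
merge b(29) and d(37): 66
merge f(44) and 46: 90
merge g(47) and 66: 113
merge 90 and e(108): 198
merge 113 and 198: 311
Total encoded bits = sum of merged weights = 26 + 46 + 66 + 90 + 113 + 198 + 311 = 850.

850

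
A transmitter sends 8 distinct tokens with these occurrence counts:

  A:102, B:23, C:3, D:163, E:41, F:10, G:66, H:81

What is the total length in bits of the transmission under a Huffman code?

1247

Greedily combine the two least-frequent nodes:
merge C(3) and F(10): 13
merge 13 and B(23): 36
merge 36 and E(41): 77
merge G(66) and 77: 143
merge H(81) and A(102): 183
merge 143 and D(163): 306
merge 183 and 306: 489
Total encoded bits = sum of merged weights = 13 + 36 + 77 + 143 + 183 + 306 + 489 = 1247.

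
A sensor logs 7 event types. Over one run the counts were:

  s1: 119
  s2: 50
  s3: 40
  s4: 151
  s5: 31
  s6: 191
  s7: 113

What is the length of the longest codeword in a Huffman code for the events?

Merge the two lowest-weight nodes at each step:
combine s5(31), s3(40) → 71
combine s2(50), 71 → 121
combine s7(113), s1(119) → 232
combine 121, s4(151) → 272
combine s6(191), 232 → 423
combine 272, 423 → 695
Maximum depth reached is 4.

4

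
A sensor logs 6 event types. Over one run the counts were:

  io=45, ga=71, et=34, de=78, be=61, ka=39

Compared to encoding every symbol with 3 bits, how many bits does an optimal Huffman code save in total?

Fixed-length: 3 bits × 328 symbols = 984 bits.
Huffman merges:
et(34) + ka(39) → 73
io(45) + be(61) → 106
ga(71) + 73 → 144
de(78) + 106 → 184
144 + 184 → 328
Huffman total = 73 + 106 + 144 + 184 + 328 = 835 bits.
Saving = 984 − 835 = 149 bits.

149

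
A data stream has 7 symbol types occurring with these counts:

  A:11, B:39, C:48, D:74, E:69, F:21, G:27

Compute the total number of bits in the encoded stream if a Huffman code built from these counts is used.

756

Greedily combine the two least-frequent nodes:
merge A(11) and F(21): 32
merge G(27) and 32: 59
merge B(39) and C(48): 87
merge 59 and E(69): 128
merge D(74) and 87: 161
merge 128 and 161: 289
Each symbol's bit-cost is frequency × depth; summing gives 756 bits (equivalently 32 + 59 + 87 + 128 + 161 + 289).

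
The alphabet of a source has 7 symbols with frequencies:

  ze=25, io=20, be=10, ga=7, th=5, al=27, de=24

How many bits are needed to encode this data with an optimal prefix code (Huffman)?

Build the Huffman tree bottom-up:
th(5) + ga(7) → 12
be(10) + 12 → 22
io(20) + 22 → 42
de(24) + ze(25) → 49
al(27) + 42 → 69
49 + 69 → 118
The encoded length is the sum of every internal node's weight: 12 + 22 + 42 + 49 + 69 + 118 = 312 bits.

312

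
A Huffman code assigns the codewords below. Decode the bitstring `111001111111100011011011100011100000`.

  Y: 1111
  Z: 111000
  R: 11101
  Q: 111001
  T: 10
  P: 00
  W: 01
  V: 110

Read left to right; each codeword is recognised as soon as it completes (prefix code):
  111001→Q | 1111→Y | 111000→Z | 110→V | 110→V | 111000→Z | 111000→Z | 00→P
Decoded message: QYZVVZZP

QYZVVZZP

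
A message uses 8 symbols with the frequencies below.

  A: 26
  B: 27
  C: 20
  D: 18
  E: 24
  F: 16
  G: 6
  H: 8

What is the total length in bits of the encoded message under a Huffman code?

422

Greedily combine the two least-frequent nodes:
G(6) + H(8) → 14
14 + F(16) → 30
D(18) + C(20) → 38
E(24) + A(26) → 50
B(27) + 30 → 57
38 + 50 → 88
57 + 88 → 145
The encoded length is the sum of every internal node's weight: 14 + 30 + 38 + 50 + 57 + 88 + 145 = 422 bits.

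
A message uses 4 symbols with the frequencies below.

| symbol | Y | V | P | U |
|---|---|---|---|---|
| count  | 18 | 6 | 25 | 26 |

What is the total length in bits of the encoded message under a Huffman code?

Build the Huffman tree bottom-up:
V(6) + Y(18) → 24
24 + P(25) → 49
U(26) + 49 → 75
Each symbol's bit-cost is frequency × depth; summing gives 148 bits (equivalently 24 + 49 + 75).

148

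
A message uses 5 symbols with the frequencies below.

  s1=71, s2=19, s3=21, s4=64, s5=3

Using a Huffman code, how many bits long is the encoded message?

Merge the two smallest weights repeatedly:
combine s5(3), s2(19) → 22
combine s3(21), 22 → 43
combine 43, s4(64) → 107
combine s1(71), 107 → 178
Total encoded bits = sum of merged weights = 22 + 43 + 107 + 178 = 350.

350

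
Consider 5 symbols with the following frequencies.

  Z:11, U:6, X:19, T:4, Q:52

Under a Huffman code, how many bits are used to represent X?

Huffman merges, smallest pair first:
combine T(4), U(6) → 10
combine 10, Z(11) → 21
combine X(19), 21 → 40
combine 40, Q(52) → 92
The subtree containing X is merged 2 times, so code length = 2.

2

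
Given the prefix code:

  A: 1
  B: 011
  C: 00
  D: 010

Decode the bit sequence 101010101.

ADADA

Read left to right; each codeword is recognised as soon as it completes (prefix code):
  1→A | 010→D | 1→A | 010→D | 1→A
Decoded message: ADADA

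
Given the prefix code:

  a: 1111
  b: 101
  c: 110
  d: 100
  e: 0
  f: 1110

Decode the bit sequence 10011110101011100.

daebefe

Read left to right; each codeword is recognised as soon as it completes (prefix code):
  100→d | 1111→a | 0→e | 101→b | 0→e | 1110→f | 0→e
Decoded message: daebefe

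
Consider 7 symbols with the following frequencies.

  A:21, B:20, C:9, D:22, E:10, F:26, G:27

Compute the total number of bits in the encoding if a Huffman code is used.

371

Merge the two smallest weights repeatedly:
combine C(9), E(10) → 19
combine 19, B(20) → 39
combine A(21), D(22) → 43
combine F(26), G(27) → 53
combine 39, 43 → 82
combine 53, 82 → 135
Total encoded bits = sum of merged weights = 19 + 39 + 43 + 53 + 82 + 135 = 371.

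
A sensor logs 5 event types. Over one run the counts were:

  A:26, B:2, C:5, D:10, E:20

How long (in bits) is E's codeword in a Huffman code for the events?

Huffman merges, smallest pair first:
merge B(2) and C(5): 7
merge 7 and D(10): 17
merge 17 and E(20): 37
merge A(26) and 37: 63
The subtree containing E is merged 2 times, so code length = 2.

2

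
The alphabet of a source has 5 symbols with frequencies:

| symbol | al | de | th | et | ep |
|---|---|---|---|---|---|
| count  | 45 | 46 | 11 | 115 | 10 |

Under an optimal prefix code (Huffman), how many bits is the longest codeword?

Merge the two lowest-weight nodes at each step:
ep(10) + th(11) → 21
21 + al(45) → 66
de(46) + 66 → 112
112 + et(115) → 227
Maximum depth reached is 4.

4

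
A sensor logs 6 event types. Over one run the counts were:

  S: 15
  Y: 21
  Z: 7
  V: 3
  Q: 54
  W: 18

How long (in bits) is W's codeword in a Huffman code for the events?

3

Huffman merges, smallest pair first:
merge V(3) and Z(7): 10
merge 10 and S(15): 25
merge W(18) and Y(21): 39
merge 25 and 39: 64
merge Q(54) and 64: 118
W's leaf is at depth 3, giving a 3-bit codeword.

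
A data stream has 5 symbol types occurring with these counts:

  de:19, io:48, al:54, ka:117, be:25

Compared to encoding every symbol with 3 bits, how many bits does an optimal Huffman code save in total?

244

Fixed-length: 3 bits × 263 symbols = 789 bits.
Huffman merges:
merge de(19) and be(25): 44
merge 44 and io(48): 92
merge al(54) and 92: 146
merge ka(117) and 146: 263
Huffman total = 44 + 92 + 146 + 263 = 545 bits.
Saving = 789 − 545 = 244 bits.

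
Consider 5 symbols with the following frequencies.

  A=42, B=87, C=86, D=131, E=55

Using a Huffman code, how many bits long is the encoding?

899

Greedily combine the two least-frequent nodes:
merge A(42) and E(55): 97
merge C(86) and B(87): 173
merge 97 and D(131): 228
merge 173 and 228: 401
Each symbol's bit-cost is frequency × depth; summing gives 899 bits (equivalently 97 + 173 + 228 + 401).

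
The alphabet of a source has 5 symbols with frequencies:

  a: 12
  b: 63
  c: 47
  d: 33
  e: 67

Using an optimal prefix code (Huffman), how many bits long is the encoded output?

Greedily combine the two least-frequent nodes:
combine a(12), d(33) → 45
combine 45, c(47) → 92
combine b(63), e(67) → 130
combine 92, 130 → 222
Total encoded bits = sum of merged weights = 45 + 92 + 130 + 222 = 489.

489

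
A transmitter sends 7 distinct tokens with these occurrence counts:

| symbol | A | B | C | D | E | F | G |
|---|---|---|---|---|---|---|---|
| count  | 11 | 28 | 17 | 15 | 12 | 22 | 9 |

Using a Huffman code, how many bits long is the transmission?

Greedily combine the two least-frequent nodes:
combine G(9), A(11) → 20
combine E(12), D(15) → 27
combine C(17), 20 → 37
combine F(22), 27 → 49
combine B(28), 37 → 65
combine 49, 65 → 114
Total encoded bits = sum of merged weights = 20 + 27 + 37 + 49 + 65 + 114 = 312.

312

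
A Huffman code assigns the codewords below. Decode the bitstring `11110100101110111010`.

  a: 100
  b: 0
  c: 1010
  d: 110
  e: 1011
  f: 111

fcbeec

Read left to right; each codeword is recognised as soon as it completes (prefix code):
  111→f | 1010→c | 0→b | 1011→e | 1011→e | 1010→c
Decoded message: fcbeec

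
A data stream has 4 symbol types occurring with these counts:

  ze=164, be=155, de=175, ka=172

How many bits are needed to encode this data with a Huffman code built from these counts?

1332

Merge the two smallest weights repeatedly:
combine be(155), ze(164) → 319
combine ka(172), de(175) → 347
combine 319, 347 → 666
The encoded length is the sum of every internal node's weight: 319 + 347 + 666 = 1332 bits.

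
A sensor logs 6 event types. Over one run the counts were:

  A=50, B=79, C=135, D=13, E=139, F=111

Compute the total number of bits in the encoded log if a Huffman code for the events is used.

1259

Build the Huffman tree bottom-up:
combine D(13), A(50) → 63
combine 63, B(79) → 142
combine F(111), C(135) → 246
combine E(139), 142 → 281
combine 246, 281 → 527
Total encoded bits = sum of merged weights = 63 + 142 + 246 + 281 + 527 = 1259.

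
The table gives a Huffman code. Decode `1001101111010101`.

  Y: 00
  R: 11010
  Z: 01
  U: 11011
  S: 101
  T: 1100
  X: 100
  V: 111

Read left to right; each codeword is recognised as soon as it completes (prefix code):
  100→X | 11011→U | 11010→R | 101→S
Decoded message: XURS

XURS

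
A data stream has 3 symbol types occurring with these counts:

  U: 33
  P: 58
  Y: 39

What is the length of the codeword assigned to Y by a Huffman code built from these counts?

Huffman merges, smallest pair first:
combine U(33), Y(39) → 72
combine P(58), 72 → 130
The subtree containing Y is merged 2 times, so code length = 2.

2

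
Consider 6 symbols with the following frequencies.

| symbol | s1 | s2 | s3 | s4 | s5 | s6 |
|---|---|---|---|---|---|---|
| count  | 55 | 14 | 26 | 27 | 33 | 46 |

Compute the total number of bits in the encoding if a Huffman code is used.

Merge the two smallest weights repeatedly:
combine s2(14), s3(26) → 40
combine s4(27), s5(33) → 60
combine 40, s6(46) → 86
combine s1(55), 60 → 115
combine 86, 115 → 201
Total encoded bits = sum of merged weights = 40 + 60 + 86 + 115 + 201 = 502.

502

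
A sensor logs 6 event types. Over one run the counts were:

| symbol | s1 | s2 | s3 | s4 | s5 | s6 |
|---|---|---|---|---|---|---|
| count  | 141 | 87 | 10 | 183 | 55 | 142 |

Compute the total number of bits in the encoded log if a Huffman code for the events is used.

1453

Greedily combine the two least-frequent nodes:
combine s3(10), s5(55) → 65
combine 65, s2(87) → 152
combine s1(141), s6(142) → 283
combine 152, s4(183) → 335
combine 283, 335 → 618
Each symbol's bit-cost is frequency × depth; summing gives 1453 bits (equivalently 65 + 152 + 283 + 335 + 618).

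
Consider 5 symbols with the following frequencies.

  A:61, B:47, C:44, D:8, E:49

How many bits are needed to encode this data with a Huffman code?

470

Build the Huffman tree bottom-up:
merge D(8) and C(44): 52
merge B(47) and E(49): 96
merge 52 and A(61): 113
merge 96 and 113: 209
Total encoded bits = sum of merged weights = 52 + 96 + 113 + 209 = 470.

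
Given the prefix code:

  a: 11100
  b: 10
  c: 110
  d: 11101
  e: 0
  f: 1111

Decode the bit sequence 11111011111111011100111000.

Read left to right; each codeword is recognised as soon as it completes (prefix code):
  1111→f | 10→b | 1111→f | 1111→f | 0→e | 11100→a | 11100→a | 0→e
Decoded message: fbffeaae

fbffeaae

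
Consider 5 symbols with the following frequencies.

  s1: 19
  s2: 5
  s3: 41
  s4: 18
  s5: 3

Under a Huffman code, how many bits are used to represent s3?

1

Huffman merges, smallest pair first:
combine s5(3), s2(5) → 8
combine 8, s4(18) → 26
combine s1(19), 26 → 45
combine s3(41), 45 → 86
s3 is a child of the root — depth 1, so its codeword is a single bit.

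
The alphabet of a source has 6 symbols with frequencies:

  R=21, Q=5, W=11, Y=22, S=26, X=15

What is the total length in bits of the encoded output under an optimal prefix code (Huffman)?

247

Merge the two smallest weights repeatedly:
merge Q(5) and W(11): 16
merge X(15) and 16: 31
merge R(21) and Y(22): 43
merge S(26) and 31: 57
merge 43 and 57: 100
Total encoded bits = sum of merged weights = 16 + 31 + 43 + 57 + 100 = 247.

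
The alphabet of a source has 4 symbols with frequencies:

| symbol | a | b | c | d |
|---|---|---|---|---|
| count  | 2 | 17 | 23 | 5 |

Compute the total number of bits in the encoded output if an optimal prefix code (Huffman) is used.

Build the Huffman tree bottom-up:
a(2) + d(5) → 7
7 + b(17) → 24
c(23) + 24 → 47
The encoded length is the sum of every internal node's weight: 7 + 24 + 47 = 78 bits.

78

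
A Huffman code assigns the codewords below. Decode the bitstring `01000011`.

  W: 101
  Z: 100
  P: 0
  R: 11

PZPPR

Read left to right; each codeword is recognised as soon as it completes (prefix code):
  0→P | 100→Z | 0→P | 0→P | 11→R
Decoded message: PZPPR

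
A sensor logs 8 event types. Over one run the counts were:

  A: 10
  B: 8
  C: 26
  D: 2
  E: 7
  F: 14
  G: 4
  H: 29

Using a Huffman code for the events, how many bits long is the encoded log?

264

Build the Huffman tree bottom-up:
merge D(2) and G(4): 6
merge 6 and E(7): 13
merge B(8) and A(10): 18
merge 13 and F(14): 27
merge 18 and C(26): 44
merge 27 and H(29): 56
merge 44 and 56: 100
The encoded length is the sum of every internal node's weight: 6 + 13 + 18 + 27 + 44 + 56 + 100 = 264 bits.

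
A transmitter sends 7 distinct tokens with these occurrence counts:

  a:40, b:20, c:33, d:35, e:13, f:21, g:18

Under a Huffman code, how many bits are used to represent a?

Repeatedly merge the two smallest:
merge e(13) and g(18): 31
merge b(20) and f(21): 41
merge 31 and c(33): 64
merge d(35) and a(40): 75
merge 41 and 64: 105
merge 75 and 105: 180
The subtree containing a is merged 2 times, so code length = 2.

2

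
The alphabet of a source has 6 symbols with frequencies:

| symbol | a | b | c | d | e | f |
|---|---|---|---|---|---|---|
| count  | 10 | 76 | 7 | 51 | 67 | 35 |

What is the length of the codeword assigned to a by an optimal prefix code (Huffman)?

4

Build the tree from the bottom:
merge c(7) and a(10): 17
merge 17 and f(35): 52
merge d(51) and 52: 103
merge e(67) and b(76): 143
merge 103 and 143: 246
The subtree containing a is merged 4 times, so code length = 4.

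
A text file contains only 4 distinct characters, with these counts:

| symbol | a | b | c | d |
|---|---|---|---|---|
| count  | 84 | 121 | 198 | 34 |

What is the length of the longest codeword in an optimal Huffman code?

3

Merge the two lowest-weight nodes at each step:
d(34) + a(84) → 118
118 + b(121) → 239
c(198) + 239 → 437
The rarest symbols sit at the bottom; the longest codeword is 3 bits.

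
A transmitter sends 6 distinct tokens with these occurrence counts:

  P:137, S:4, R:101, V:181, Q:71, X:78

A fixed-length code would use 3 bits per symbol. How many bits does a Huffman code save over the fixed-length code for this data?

Fixed-length: 3 bits × 572 symbols = 1716 bits.
Huffman merges:
combine S(4), Q(71) → 75
combine 75, X(78) → 153
combine R(101), P(137) → 238
combine 153, V(181) → 334
combine 238, 334 → 572
Huffman total = 75 + 153 + 238 + 334 + 572 = 1372 bits.
Saving = 1716 − 1372 = 344 bits.

344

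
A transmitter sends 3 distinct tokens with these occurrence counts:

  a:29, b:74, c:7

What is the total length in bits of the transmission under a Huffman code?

146

Build the Huffman tree bottom-up:
c(7) + a(29) → 36
36 + b(74) → 110
The encoded length is the sum of every internal node's weight: 36 + 110 = 146 bits.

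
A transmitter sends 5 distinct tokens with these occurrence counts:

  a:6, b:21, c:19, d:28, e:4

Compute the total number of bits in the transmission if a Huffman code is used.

166

Build the Huffman tree bottom-up:
combine e(4), a(6) → 10
combine 10, c(19) → 29
combine b(21), d(28) → 49
combine 29, 49 → 78
The encoded length is the sum of every internal node's weight: 10 + 29 + 49 + 78 = 166 bits.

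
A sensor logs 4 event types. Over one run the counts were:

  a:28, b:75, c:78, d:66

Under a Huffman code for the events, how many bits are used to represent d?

Repeatedly merge the two smallest:
combine a(28), d(66) → 94
combine b(75), c(78) → 153
combine 94, 153 → 247
The subtree containing d is merged 2 times, so code length = 2.

2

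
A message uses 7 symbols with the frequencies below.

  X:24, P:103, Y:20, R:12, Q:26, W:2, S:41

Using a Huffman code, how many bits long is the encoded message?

526

Merge the two smallest weights repeatedly:
combine W(2), R(12) → 14
combine 14, Y(20) → 34
combine X(24), Q(26) → 50
combine 34, S(41) → 75
combine 50, 75 → 125
combine P(103), 125 → 228
The encoded length is the sum of every internal node's weight: 14 + 34 + 50 + 75 + 125 + 228 = 526 bits.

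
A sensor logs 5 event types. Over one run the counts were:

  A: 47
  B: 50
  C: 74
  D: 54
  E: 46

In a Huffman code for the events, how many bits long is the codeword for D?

2

Huffman merges, smallest pair first:
E(46) + A(47) → 93
B(50) + D(54) → 104
C(74) + 93 → 167
104 + 167 → 271
D's leaf is at depth 2, giving a 2-bit codeword.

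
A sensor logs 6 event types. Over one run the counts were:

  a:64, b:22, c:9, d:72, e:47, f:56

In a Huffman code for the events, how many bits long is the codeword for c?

4

Repeatedly merge the two smallest:
combine c(9), b(22) → 31
combine 31, e(47) → 78
combine f(56), a(64) → 120
combine d(72), 78 → 150
combine 120, 150 → 270
c's leaf is at depth 4, giving a 4-bit codeword.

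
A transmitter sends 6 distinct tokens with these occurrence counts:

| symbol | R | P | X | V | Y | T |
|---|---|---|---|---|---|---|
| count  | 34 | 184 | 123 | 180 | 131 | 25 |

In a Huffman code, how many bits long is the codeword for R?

4

Build the tree from the bottom:
merge T(25) and R(34): 59
merge 59 and X(123): 182
merge Y(131) and V(180): 311
merge 182 and P(184): 366
merge 311 and 366: 677
R's leaf is at depth 4, giving a 4-bit codeword.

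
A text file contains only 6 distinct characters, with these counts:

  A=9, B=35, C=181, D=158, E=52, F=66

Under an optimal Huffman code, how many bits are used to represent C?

1

Huffman merges, smallest pair first:
merge A(9) and B(35): 44
merge 44 and E(52): 96
merge F(66) and 96: 162
merge D(158) and 162: 320
merge C(181) and 320: 501
C sits one level below the root: a 1-bit codeword.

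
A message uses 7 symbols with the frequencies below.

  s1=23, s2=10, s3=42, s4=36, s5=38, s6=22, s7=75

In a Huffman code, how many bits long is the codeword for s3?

2

Repeatedly merge the two smallest:
combine s2(10), s6(22) → 32
combine s1(23), 32 → 55
combine s4(36), s5(38) → 74
combine s3(42), 55 → 97
combine 74, s7(75) → 149
combine 97, 149 → 246
The subtree containing s3 is merged 2 times, so code length = 2.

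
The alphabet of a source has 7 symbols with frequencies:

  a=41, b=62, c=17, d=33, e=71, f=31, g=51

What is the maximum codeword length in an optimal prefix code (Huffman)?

Merge the two lowest-weight nodes at each step:
combine c(17), f(31) → 48
combine d(33), a(41) → 74
combine 48, g(51) → 99
combine b(62), e(71) → 133
combine 74, 99 → 173
combine 133, 173 → 306
The rarest symbols sit at the bottom; the longest codeword is 4 bits.

4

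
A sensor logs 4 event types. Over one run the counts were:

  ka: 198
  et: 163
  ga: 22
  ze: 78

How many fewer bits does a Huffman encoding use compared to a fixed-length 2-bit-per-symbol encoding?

98

Fixed-length: 2 bits × 461 symbols = 922 bits.
Huffman merges:
combine ga(22), ze(78) → 100
combine 100, et(163) → 263
combine ka(198), 263 → 461
Huffman total = 100 + 263 + 461 = 824 bits.
Saving = 922 − 824 = 98 bits.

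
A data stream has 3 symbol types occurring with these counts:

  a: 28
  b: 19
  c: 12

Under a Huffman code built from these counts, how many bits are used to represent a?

Repeatedly merge the two smallest:
c(12) + b(19) → 31
a(28) + 31 → 59
a is a child of the root — depth 1, so its codeword is a single bit.

1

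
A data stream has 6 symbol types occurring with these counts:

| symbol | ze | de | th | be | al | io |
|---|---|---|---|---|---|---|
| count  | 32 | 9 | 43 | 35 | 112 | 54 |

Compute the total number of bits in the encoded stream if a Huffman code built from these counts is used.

672

Merge the two smallest weights repeatedly:
combine de(9), ze(32) → 41
combine be(35), 41 → 76
combine th(43), io(54) → 97
combine 76, 97 → 173
combine al(112), 173 → 285
The encoded length is the sum of every internal node's weight: 41 + 76 + 97 + 173 + 285 = 672 bits.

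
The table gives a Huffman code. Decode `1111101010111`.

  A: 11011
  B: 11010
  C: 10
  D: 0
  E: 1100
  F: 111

FBCF

Read left to right; each codeword is recognised as soon as it completes (prefix code):
  111→F | 11010→B | 10→C | 111→F
Decoded message: FBCF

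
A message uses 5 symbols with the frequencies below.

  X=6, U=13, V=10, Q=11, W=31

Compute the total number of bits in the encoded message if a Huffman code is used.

151

Build the Huffman tree bottom-up:
X(6) + V(10) → 16
Q(11) + U(13) → 24
16 + 24 → 40
W(31) + 40 → 71
The encoded length is the sum of every internal node's weight: 16 + 24 + 40 + 71 = 151 bits.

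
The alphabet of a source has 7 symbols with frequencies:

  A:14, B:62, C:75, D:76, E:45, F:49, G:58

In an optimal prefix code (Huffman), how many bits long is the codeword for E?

4

Repeatedly merge the two smallest:
merge A(14) and E(45): 59
merge F(49) and G(58): 107
merge 59 and B(62): 121
merge C(75) and D(76): 151
merge 107 and 121: 228
merge 151 and 228: 379
E's leaf is at depth 4, giving a 4-bit codeword.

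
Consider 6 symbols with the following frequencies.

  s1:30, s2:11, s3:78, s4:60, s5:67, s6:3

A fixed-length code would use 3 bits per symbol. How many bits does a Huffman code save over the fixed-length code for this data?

191

Fixed-length: 3 bits × 249 symbols = 747 bits.
Huffman merges:
merge s6(3) and s2(11): 14
merge 14 and s1(30): 44
merge 44 and s4(60): 104
merge s5(67) and s3(78): 145
merge 104 and 145: 249
Huffman total = 14 + 44 + 104 + 145 + 249 = 556 bits.
Saving = 747 − 556 = 191 bits.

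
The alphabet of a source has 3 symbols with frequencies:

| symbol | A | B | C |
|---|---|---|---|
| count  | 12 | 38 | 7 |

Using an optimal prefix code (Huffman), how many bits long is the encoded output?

Merge the two smallest weights repeatedly:
combine C(7), A(12) → 19
combine 19, B(38) → 57
The encoded length is the sum of every internal node's weight: 19 + 57 = 76 bits.

76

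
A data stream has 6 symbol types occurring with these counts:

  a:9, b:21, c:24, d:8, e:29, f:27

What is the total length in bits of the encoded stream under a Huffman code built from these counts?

291

Merge the two smallest weights repeatedly:
combine d(8), a(9) → 17
combine 17, b(21) → 38
combine c(24), f(27) → 51
combine e(29), 38 → 67
combine 51, 67 → 118
The encoded length is the sum of every internal node's weight: 17 + 38 + 51 + 67 + 118 = 291 bits.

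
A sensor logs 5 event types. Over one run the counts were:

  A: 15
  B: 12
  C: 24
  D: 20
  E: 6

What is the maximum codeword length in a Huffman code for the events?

3

Merge the two lowest-weight nodes at each step:
merge E(6) and B(12): 18
merge A(15) and 18: 33
merge D(20) and C(24): 44
merge 33 and 44: 77
The rarest symbols sit at the bottom; the longest codeword is 3 bits.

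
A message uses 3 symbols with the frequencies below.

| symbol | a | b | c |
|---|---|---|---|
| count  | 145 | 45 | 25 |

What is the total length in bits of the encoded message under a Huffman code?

285

Greedily combine the two least-frequent nodes:
merge c(25) and b(45): 70
merge 70 and a(145): 215
The encoded length is the sum of every internal node's weight: 70 + 215 = 285 bits.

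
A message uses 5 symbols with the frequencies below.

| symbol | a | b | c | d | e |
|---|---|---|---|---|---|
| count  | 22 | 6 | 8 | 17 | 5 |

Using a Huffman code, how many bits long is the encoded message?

Greedily combine the two least-frequent nodes:
combine e(5), b(6) → 11
combine c(8), 11 → 19
combine d(17), 19 → 36
combine a(22), 36 → 58
The encoded length is the sum of every internal node's weight: 11 + 19 + 36 + 58 = 124 bits.

124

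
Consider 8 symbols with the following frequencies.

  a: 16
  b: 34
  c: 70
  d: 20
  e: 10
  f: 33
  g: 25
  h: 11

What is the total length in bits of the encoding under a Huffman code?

608

Merge the two smallest weights repeatedly:
merge e(10) and h(11): 21
merge a(16) and d(20): 36
merge 21 and g(25): 46
merge f(33) and b(34): 67
merge 36 and 46: 82
merge 67 and c(70): 137
merge 82 and 137: 219
Total encoded bits = sum of merged weights = 21 + 36 + 46 + 67 + 82 + 137 + 219 = 608.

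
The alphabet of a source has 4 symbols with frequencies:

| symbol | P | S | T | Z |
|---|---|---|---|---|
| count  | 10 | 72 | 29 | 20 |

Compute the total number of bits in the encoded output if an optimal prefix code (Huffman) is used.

Greedily combine the two least-frequent nodes:
P(10) + Z(20) → 30
T(29) + 30 → 59
59 + S(72) → 131
Each symbol's bit-cost is frequency × depth; summing gives 220 bits (equivalently 30 + 59 + 131).

220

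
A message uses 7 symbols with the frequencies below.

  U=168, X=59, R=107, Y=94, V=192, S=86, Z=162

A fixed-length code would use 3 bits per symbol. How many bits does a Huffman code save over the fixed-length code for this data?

215

Fixed-length: 3 bits × 868 symbols = 2604 bits.
Huffman merges:
merge X(59) and S(86): 145
merge Y(94) and R(107): 201
merge 145 and Z(162): 307
merge U(168) and V(192): 360
merge 201 and 307: 508
merge 360 and 508: 868
Huffman total = 145 + 201 + 307 + 360 + 508 + 868 = 2389 bits.
Saving = 2604 − 2389 = 215 bits.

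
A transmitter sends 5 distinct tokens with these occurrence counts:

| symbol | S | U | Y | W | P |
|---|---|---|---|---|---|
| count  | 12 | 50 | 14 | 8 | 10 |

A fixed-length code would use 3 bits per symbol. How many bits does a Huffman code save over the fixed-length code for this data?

100

Fixed-length: 3 bits × 94 symbols = 282 bits.
Huffman merges:
W(8) + P(10) → 18
S(12) + Y(14) → 26
18 + 26 → 44
44 + U(50) → 94
Huffman total = 18 + 26 + 44 + 94 = 182 bits.
Saving = 282 − 182 = 100 bits.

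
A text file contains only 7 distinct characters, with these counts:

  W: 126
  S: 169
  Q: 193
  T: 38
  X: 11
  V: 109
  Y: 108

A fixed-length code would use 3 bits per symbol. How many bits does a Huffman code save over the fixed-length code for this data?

Fixed-length: 3 bits × 754 symbols = 2262 bits.
Huffman merges:
X(11) + T(38) → 49
49 + Y(108) → 157
V(109) + W(126) → 235
157 + S(169) → 326
Q(193) + 235 → 428
326 + 428 → 754
Huffman total = 49 + 157 + 235 + 326 + 428 + 754 = 1949 bits.
Saving = 2262 − 1949 = 313 bits.

313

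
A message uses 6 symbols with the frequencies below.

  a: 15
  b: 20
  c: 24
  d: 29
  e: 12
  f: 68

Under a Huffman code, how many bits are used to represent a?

Build the tree from the bottom:
combine e(12), a(15) → 27
combine b(20), c(24) → 44
combine 27, d(29) → 56
combine 44, 56 → 100
combine f(68), 100 → 168
The subtree containing a is merged 4 times, so code length = 4.

4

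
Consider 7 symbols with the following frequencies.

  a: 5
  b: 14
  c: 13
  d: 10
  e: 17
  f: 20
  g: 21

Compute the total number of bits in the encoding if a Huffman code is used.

Greedily combine the two least-frequent nodes:
a(5) + d(10) → 15
c(13) + b(14) → 27
15 + e(17) → 32
f(20) + g(21) → 41
27 + 32 → 59
41 + 59 → 100
The encoded length is the sum of every internal node's weight: 15 + 27 + 32 + 41 + 59 + 100 = 274 bits.

274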